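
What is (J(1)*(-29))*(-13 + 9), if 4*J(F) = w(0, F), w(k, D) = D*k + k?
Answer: 0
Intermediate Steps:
w(k, D) = k + D*k
J(F) = 0 (J(F) = (0*(1 + F))/4 = (¼)*0 = 0)
(J(1)*(-29))*(-13 + 9) = (0*(-29))*(-13 + 9) = 0*(-4) = 0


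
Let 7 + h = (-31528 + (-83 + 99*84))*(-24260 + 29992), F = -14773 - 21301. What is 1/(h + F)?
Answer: -1/133563021 ≈ -7.4871e-9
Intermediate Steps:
F = -36074
h = -133526947 (h = -7 + (-31528 + (-83 + 99*84))*(-24260 + 29992) = -7 + (-31528 + (-83 + 8316))*5732 = -7 + (-31528 + 8233)*5732 = -7 - 23295*5732 = -7 - 133526940 = -133526947)
1/(h + F) = 1/(-133526947 - 36074) = 1/(-133563021) = -1/133563021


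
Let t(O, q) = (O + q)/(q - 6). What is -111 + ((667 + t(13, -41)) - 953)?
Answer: -18631/47 ≈ -396.40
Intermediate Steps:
t(O, q) = (O + q)/(-6 + q)
-111 + ((667 + t(13, -41)) - 953) = -111 + ((667 + (13 - 41)/(-6 - 41)) - 953) = -111 + ((667 - 28/(-47)) - 953) = -111 + ((667 - 1/47*(-28)) - 953) = -111 + ((667 + 28/47) - 953) = -111 + (31377/47 - 953) = -111 - 13414/47 = -18631/47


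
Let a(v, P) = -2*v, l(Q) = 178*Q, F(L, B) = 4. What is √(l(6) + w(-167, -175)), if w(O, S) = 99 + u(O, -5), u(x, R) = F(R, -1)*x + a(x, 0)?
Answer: 7*√17 ≈ 28.862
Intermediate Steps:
u(x, R) = 2*x (u(x, R) = 4*x - 2*x = 2*x)
w(O, S) = 99 + 2*O
√(l(6) + w(-167, -175)) = √(178*6 + (99 + 2*(-167))) = √(1068 + (99 - 334)) = √(1068 - 235) = √833 = 7*√17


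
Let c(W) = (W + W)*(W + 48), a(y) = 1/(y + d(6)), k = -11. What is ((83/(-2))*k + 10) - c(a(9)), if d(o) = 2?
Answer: 110777/242 ≈ 457.76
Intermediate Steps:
a(y) = 1/(2 + y) (a(y) = 1/(y + 2) = 1/(2 + y))
c(W) = 2*W*(48 + W) (c(W) = (2*W)*(48 + W) = 2*W*(48 + W))
((83/(-2))*k + 10) - c(a(9)) = ((83/(-2))*(-11) + 10) - 2*(48 + 1/(2 + 9))/(2 + 9) = ((83*(-1/2))*(-11) + 10) - 2*(48 + 1/11)/11 = (-83/2*(-11) + 10) - 2*(48 + 1/11)/11 = (913/2 + 10) - 2*529/(11*11) = 933/2 - 1*1058/121 = 933/2 - 1058/121 = 110777/242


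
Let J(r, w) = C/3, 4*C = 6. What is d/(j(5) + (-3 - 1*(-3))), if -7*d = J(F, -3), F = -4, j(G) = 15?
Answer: -1/210 ≈ -0.0047619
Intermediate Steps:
C = 3/2 (C = (1/4)*6 = 3/2 ≈ 1.5000)
J(r, w) = 1/2 (J(r, w) = (3/2)/3 = (3/2)*(1/3) = 1/2)
d = -1/14 (d = -1/7*1/2 = -1/14 ≈ -0.071429)
d/(j(5) + (-3 - 1*(-3))) = -1/(14*(15 + (-3 - 1*(-3)))) = -1/(14*(15 + (-3 + 3))) = -1/(14*(15 + 0)) = -1/14/15 = -1/14*1/15 = -1/210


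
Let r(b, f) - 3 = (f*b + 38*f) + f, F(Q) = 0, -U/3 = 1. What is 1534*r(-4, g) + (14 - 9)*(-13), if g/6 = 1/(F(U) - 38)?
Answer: -74867/19 ≈ -3940.4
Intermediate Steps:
U = -3 (U = -3*1 = -3)
g = -3/19 (g = 6/(0 - 38) = 6/(-38) = 6*(-1/38) = -3/19 ≈ -0.15789)
r(b, f) = 3 + 39*f + b*f (r(b, f) = 3 + ((f*b + 38*f) + f) = 3 + ((b*f + 38*f) + f) = 3 + ((38*f + b*f) + f) = 3 + (39*f + b*f) = 3 + 39*f + b*f)
1534*r(-4, g) + (14 - 9)*(-13) = 1534*(3 + 39*(-3/19) - 4*(-3/19)) + (14 - 9)*(-13) = 1534*(3 - 117/19 + 12/19) + 5*(-13) = 1534*(-48/19) - 65 = -73632/19 - 65 = -74867/19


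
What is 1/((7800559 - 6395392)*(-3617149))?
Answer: -1/5082698408883 ≈ -1.9675e-13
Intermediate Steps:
1/((7800559 - 6395392)*(-3617149)) = -1/3617149/1405167 = (1/1405167)*(-1/3617149) = -1/5082698408883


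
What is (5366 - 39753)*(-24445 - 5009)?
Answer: 1012834698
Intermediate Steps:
(5366 - 39753)*(-24445 - 5009) = -34387*(-29454) = 1012834698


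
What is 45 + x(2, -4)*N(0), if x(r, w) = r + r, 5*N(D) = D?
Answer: 45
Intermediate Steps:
N(D) = D/5
x(r, w) = 2*r
45 + x(2, -4)*N(0) = 45 + (2*2)*((1/5)*0) = 45 + 4*0 = 45 + 0 = 45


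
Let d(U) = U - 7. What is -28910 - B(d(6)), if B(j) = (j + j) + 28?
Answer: -28936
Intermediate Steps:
d(U) = -7 + U
B(j) = 28 + 2*j (B(j) = 2*j + 28 = 28 + 2*j)
-28910 - B(d(6)) = -28910 - (28 + 2*(-7 + 6)) = -28910 - (28 + 2*(-1)) = -28910 - (28 - 2) = -28910 - 1*26 = -28910 - 26 = -28936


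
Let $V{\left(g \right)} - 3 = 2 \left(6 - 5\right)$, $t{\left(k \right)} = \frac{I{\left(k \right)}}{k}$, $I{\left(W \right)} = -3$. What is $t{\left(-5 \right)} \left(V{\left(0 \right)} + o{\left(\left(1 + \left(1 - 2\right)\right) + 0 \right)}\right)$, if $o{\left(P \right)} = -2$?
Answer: $\frac{9}{5} \approx 1.8$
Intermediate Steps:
$t{\left(k \right)} = - \frac{3}{k}$
$V{\left(g \right)} = 5$ ($V{\left(g \right)} = 3 + 2 \left(6 - 5\right) = 3 + 2 \cdot 1 = 3 + 2 = 5$)
$t{\left(-5 \right)} \left(V{\left(0 \right)} + o{\left(\left(1 + \left(1 - 2\right)\right) + 0 \right)}\right) = - \frac{3}{-5} \left(5 - 2\right) = \left(-3\right) \left(- \frac{1}{5}\right) 3 = \frac{3}{5} \cdot 3 = \frac{9}{5}$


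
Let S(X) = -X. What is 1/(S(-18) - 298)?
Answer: -1/280 ≈ -0.0035714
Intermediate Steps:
1/(S(-18) - 298) = 1/(-1*(-18) - 298) = 1/(18 - 298) = 1/(-280) = -1/280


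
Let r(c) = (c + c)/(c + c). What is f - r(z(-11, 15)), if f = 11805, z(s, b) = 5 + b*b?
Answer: 11804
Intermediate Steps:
z(s, b) = 5 + b**2
r(c) = 1 (r(c) = (2*c)/((2*c)) = (2*c)*(1/(2*c)) = 1)
f - r(z(-11, 15)) = 11805 - 1*1 = 11805 - 1 = 11804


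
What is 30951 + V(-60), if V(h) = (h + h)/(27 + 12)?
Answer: 402323/13 ≈ 30948.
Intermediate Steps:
V(h) = 2*h/39 (V(h) = (2*h)/39 = (2*h)*(1/39) = 2*h/39)
30951 + V(-60) = 30951 + (2/39)*(-60) = 30951 - 40/13 = 402323/13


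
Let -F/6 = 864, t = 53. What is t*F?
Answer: -274752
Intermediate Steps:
F = -5184 (F = -6*864 = -5184)
t*F = 53*(-5184) = -274752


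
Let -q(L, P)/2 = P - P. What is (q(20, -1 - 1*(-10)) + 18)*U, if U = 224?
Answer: 4032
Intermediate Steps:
q(L, P) = 0 (q(L, P) = -2*(P - P) = -2*0 = 0)
(q(20, -1 - 1*(-10)) + 18)*U = (0 + 18)*224 = 18*224 = 4032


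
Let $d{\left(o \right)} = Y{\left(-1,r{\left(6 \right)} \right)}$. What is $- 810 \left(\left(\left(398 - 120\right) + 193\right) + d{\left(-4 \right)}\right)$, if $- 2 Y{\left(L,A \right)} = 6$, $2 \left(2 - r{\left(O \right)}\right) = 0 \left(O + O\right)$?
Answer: $-379080$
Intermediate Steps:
$r{\left(O \right)} = 2$ ($r{\left(O \right)} = 2 - \frac{0 \left(O + O\right)}{2} = 2 - \frac{0 \cdot 2 O}{2} = 2 - 0 = 2 + 0 = 2$)
$Y{\left(L,A \right)} = -3$ ($Y{\left(L,A \right)} = \left(- \frac{1}{2}\right) 6 = -3$)
$d{\left(o \right)} = -3$
$- 810 \left(\left(\left(398 - 120\right) + 193\right) + d{\left(-4 \right)}\right) = - 810 \left(\left(\left(398 - 120\right) + 193\right) - 3\right) = - 810 \left(\left(278 + 193\right) - 3\right) = - 810 \left(471 - 3\right) = \left(-810\right) 468 = -379080$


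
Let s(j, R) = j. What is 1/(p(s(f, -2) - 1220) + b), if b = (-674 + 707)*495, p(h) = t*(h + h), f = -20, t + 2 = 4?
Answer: 1/11375 ≈ 8.7912e-5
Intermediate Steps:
t = 2 (t = -2 + 4 = 2)
p(h) = 4*h (p(h) = 2*(h + h) = 2*(2*h) = 4*h)
b = 16335 (b = 33*495 = 16335)
1/(p(s(f, -2) - 1220) + b) = 1/(4*(-20 - 1220) + 16335) = 1/(4*(-1240) + 16335) = 1/(-4960 + 16335) = 1/11375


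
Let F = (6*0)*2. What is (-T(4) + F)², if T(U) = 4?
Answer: 16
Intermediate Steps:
F = 0 (F = 0*2 = 0)
(-T(4) + F)² = (-1*4 + 0)² = (-4 + 0)² = (-4)² = 16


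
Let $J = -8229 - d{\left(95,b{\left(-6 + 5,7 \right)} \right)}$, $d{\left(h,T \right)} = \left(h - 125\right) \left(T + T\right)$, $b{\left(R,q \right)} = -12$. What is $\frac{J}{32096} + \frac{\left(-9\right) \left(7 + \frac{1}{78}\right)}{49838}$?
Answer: $- \frac{2912169087}{10397402912} \approx -0.28009$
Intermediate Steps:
$d{\left(h,T \right)} = 2 T \left(-125 + h\right)$ ($d{\left(h,T \right)} = \left(-125 + h\right) 2 T = 2 T \left(-125 + h\right)$)
$J = -8949$ ($J = -8229 - 2 \left(-12\right) \left(-125 + 95\right) = -8229 - 2 \left(-12\right) \left(-30\right) = -8229 - 720 = -8949$)
$\frac{J}{32096} + \frac{\left(-9\right) \left(7 + \frac{1}{78}\right)}{49838} = - \frac{8949}{32096} + \frac{\left(-9\right) \left(7 + \frac{1}{78}\right)}{49838} = \left(-8949\right) \frac{1}{32096} + - 9 \left(7 + \frac{1}{78}\right) \frac{1}{49838} = - \frac{8949}{32096} + \left(-9\right) \frac{547}{78} \cdot \frac{1}{49838} = - \frac{8949}{32096} - \frac{1641}{1295788} = - \frac{2912169087}{10397402912}$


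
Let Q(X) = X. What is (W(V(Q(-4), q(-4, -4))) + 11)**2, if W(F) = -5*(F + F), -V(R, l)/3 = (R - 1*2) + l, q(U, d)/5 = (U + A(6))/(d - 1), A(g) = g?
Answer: 52441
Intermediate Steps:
q(U, d) = 5*(6 + U)/(-1 + d) (q(U, d) = 5*((U + 6)/(d - 1)) = 5*((6 + U)/(-1 + d)) = 5*(6 + U)/(-1 + d))
V(R, l) = 6 - 3*R - 3*l (V(R, l) = -3*((R - 1*2) + l) = -3*((R - 2) + l) = -3*((-2 + R) + l) = -3*(-2 + R + l) = 6 - 3*R - 3*l)
W(F) = -10*F
(W(V(Q(-4), q(-4, -4))) + 11)**2 = (-10*(6 - 3*(-4) - 15*(6 - 4)/(-1 - 4)) + 11)**2 = (-10*(6 + 12 - 15*2/(-5)) + 11)**2 = (-10*(6 + 12 - 15*(-1)*2/5) + 11)**2 = (-10*(6 + 12 - 3*(-2)) + 11)**2 = (-10*(6 + 12 + 6) + 11)**2 = (-10*24 + 11)**2 = (-240 + 11)**2 = (-229)**2 = 52441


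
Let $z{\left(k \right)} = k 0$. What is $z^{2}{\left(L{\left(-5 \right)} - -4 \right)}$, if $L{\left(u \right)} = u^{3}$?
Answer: $0$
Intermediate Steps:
$z{\left(k \right)} = 0$
$z^{2}{\left(L{\left(-5 \right)} - -4 \right)} = 0^{2} = 0$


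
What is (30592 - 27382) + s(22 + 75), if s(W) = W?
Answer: 3307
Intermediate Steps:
(30592 - 27382) + s(22 + 75) = (30592 - 27382) + (22 + 75) = 3210 + 97 = 3307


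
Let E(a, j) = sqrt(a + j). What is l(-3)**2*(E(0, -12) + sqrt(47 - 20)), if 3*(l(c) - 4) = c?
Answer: sqrt(3)*(27 + 18*I) ≈ 46.765 + 31.177*I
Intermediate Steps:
l(c) = 4 + c/3
l(-3)**2*(E(0, -12) + sqrt(47 - 20)) = (4 + (1/3)*(-3))**2*(sqrt(0 - 12) + sqrt(47 - 20)) = (4 - 1)**2*(sqrt(-12) + sqrt(27)) = 3**2*(2*I*sqrt(3) + 3*sqrt(3)) = 9*(3*sqrt(3) + 2*I*sqrt(3)) = 27*sqrt(3) + 18*I*sqrt(3)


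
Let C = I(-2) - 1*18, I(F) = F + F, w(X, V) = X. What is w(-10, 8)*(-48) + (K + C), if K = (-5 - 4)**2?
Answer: 539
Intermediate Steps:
K = 81 (K = (-9)**2 = 81)
I(F) = 2*F
C = -22 (C = 2*(-2) - 1*18 = -4 - 18 = -22)
w(-10, 8)*(-48) + (K + C) = -10*(-48) + (81 - 22) = 480 + 59 = 539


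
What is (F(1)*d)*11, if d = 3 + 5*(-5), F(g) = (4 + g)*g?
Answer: -1210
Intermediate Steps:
F(g) = g*(4 + g)
d = -22 (d = 3 - 25 = -22)
(F(1)*d)*11 = ((1*(4 + 1))*(-22))*11 = ((1*5)*(-22))*11 = (5*(-22))*11 = -110*11 = -1210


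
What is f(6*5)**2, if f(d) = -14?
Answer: 196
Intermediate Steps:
f(6*5)**2 = (-14)**2 = 196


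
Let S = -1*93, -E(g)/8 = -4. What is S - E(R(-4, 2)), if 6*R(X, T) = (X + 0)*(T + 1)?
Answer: -125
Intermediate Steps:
R(X, T) = X*(1 + T)/6 (R(X, T) = ((X + 0)*(T + 1))/6 = (X*(1 + T))/6 = X*(1 + T)/6)
E(g) = 32 (E(g) = -8*(-4) = 32)
S = -93
S - E(R(-4, 2)) = -93 - 1*32 = -93 - 32 = -125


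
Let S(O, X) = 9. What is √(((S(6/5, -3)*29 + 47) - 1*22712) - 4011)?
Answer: 3*I*√2935 ≈ 162.53*I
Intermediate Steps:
√(((S(6/5, -3)*29 + 47) - 1*22712) - 4011) = √(((9*29 + 47) - 1*22712) - 4011) = √(((261 + 47) - 22712) - 4011) = √((308 - 22712) - 4011) = √(-22404 - 4011) = √(-26415) = 3*I*√2935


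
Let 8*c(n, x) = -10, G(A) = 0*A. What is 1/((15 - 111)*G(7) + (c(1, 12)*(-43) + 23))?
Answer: 4/307 ≈ 0.013029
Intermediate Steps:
G(A) = 0
c(n, x) = -5/4 (c(n, x) = (⅛)*(-10) = -5/4)
1/((15 - 111)*G(7) + (c(1, 12)*(-43) + 23)) = 1/((15 - 111)*0 + (-5/4*(-43) + 23)) = 1/(-96*0 + (215/4 + 23)) = 1/(0 + 307/4) = 1/(307/4) = 4/307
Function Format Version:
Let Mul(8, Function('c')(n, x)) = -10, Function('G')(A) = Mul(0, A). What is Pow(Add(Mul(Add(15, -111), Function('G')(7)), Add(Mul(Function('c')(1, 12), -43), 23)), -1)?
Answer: Rational(4, 307) ≈ 0.013029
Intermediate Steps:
Function('G')(A) = 0
Function('c')(n, x) = Rational(-5, 4) (Function('c')(n, x) = Mul(Rational(1, 8), -10) = Rational(-5, 4))
Pow(Add(Mul(Add(15, -111), Function('G')(7)), Add(Mul(Function('c')(1, 12), -43), 23)), -1) = Pow(Add(Mul(Add(15, -111), 0), Add(Mul(Rational(-5, 4), -43), 23)), -1) = Pow(Add(Mul(-96, 0), Add(Rational(215, 4), 23)), -1) = Pow(Add(0, Rational(307, 4)), -1) = Pow(Rational(307, 4), -1) = Rational(4, 307)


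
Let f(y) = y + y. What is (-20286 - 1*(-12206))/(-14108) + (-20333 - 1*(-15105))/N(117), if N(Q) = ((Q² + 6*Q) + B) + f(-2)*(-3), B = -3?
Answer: 2662211/12697200 ≈ 0.20967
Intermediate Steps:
f(y) = 2*y
N(Q) = 9 + Q² + 6*Q (N(Q) = ((Q² + 6*Q) - 3) + (2*(-2))*(-3) = (-3 + Q² + 6*Q) - 4*(-3) = (-3 + Q² + 6*Q) + 12 = 9 + Q² + 6*Q)
(-20286 - 1*(-12206))/(-14108) + (-20333 - 1*(-15105))/N(117) = (-20286 - 1*(-12206))/(-14108) + (-20333 - 1*(-15105))/(9 + 117² + 6*117) = (-20286 + 12206)*(-1/14108) + (-20333 + 15105)/(9 + 13689 + 702) = -8080*(-1/14108) - 5228/14400 = 2020/3527 - 5228*1/14400 = 2020/3527 - 1307/3600 = 2662211/12697200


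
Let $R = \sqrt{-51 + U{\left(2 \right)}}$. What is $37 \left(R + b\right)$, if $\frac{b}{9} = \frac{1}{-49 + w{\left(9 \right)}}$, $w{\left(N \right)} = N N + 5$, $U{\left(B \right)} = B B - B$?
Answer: $9 + 259 i \approx 9.0 + 259.0 i$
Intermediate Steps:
$U{\left(B \right)} = B^{2} - B$
$R = 7 i$ ($R = \sqrt{-51 + 2 \left(-1 + 2\right)} = \sqrt{-51 + 2 \cdot 1} = \sqrt{-51 + 2} = \sqrt{-49} = 7 i \approx 7.0 i$)
$w{\left(N \right)} = 5 + N^{2}$ ($w{\left(N \right)} = N^{2} + 5 = 5 + N^{2}$)
$b = \frac{9}{37}$ ($b = \frac{9}{-49 + \left(5 + 9^{2}\right)} = \frac{9}{-49 + \left(5 + 81\right)} = \frac{9}{-49 + 86} = \frac{9}{37} \approx 0.24324$)
$37 \left(R + b\right) = 37 \left(7 i + \frac{9}{37}\right) = 37 \left(\frac{9}{37} + 7 i\right) = 9 + 259 i$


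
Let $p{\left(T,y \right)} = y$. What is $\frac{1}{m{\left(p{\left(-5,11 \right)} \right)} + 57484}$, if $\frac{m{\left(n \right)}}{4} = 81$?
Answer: $\frac{1}{57808} \approx 1.7299 \cdot 10^{-5}$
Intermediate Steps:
$m{\left(n \right)} = 324$ ($m{\left(n \right)} = 4 \cdot 81 = 324$)
$\frac{1}{m{\left(p{\left(-5,11 \right)} \right)} + 57484} = \frac{1}{324 + 57484} = \frac{1}{57808}$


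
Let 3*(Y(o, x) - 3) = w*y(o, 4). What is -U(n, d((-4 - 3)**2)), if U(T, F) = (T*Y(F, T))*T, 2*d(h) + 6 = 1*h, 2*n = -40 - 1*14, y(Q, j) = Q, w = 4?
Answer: -23085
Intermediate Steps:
Y(o, x) = 3 + 4*o/3 (Y(o, x) = 3 + (4*o)/3 = 3 + 4*o/3)
n = -27 (n = (-40 - 1*14)/2 = (-40 - 14)/2 = (1/2)*(-54) = -27)
d(h) = -3 + h/2 (d(h) = -3 + (1*h)/2 = -3 + h/2)
U(T, F) = T**2*(3 + 4*F/3) (U(T, F) = (T*(3 + 4*F/3))*T = T**2*(3 + 4*F/3))
-U(n, d((-4 - 3)**2)) = -(-27)**2*(9 + 4*(-3 + (-4 - 3)**2/2))/3 = -729*(9 + 4*(-3 + (1/2)*(-7)**2))/3 = -729*(9 + 4*(-3 + (1/2)*49))/3 = -729*(9 + 4*(-3 + 49/2))/3 = -729*(9 + 4*(43/2))/3 = -729*(9 + 86)/3 = -729*95/3 = -1*23085 = -23085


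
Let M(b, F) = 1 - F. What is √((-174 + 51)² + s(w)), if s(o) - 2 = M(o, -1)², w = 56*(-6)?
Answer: √15135 ≈ 123.02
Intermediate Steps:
w = -336
s(o) = 6 (s(o) = 2 + (1 - 1*(-1))² = 2 + (1 + 1)² = 2 + 2² = 2 + 4 = 6)
√((-174 + 51)² + s(w)) = √((-174 + 51)² + 6) = √((-123)² + 6) = √(15129 + 6) = √15135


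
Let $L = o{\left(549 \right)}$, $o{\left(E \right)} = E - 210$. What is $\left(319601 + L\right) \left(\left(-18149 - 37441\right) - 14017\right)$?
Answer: $-22270063580$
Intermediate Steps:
$o{\left(E \right)} = -210 + E$
$L = 339$ ($L = -210 + 549 = 339$)
$\left(319601 + L\right) \left(\left(-18149 - 37441\right) - 14017\right) = \left(319601 + 339\right) \left(\left(-18149 - 37441\right) - 14017\right) = 319940 \left(\left(-18149 - 37441\right) - 14017\right) = 319940 \left(-55590 - 14017\right) = 319940 \left(-69607\right) = -22270063580$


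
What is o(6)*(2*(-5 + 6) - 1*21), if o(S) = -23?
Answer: 437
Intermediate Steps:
o(6)*(2*(-5 + 6) - 1*21) = -23*(2*(-5 + 6) - 1*21) = -23*(2*1 - 21) = -23*(2 - 21) = -23*(-19) = 437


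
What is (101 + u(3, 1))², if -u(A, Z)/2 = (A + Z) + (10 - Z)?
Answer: 5625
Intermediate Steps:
u(A, Z) = -20 - 2*A (u(A, Z) = -2*((A + Z) + (10 - Z)) = -2*(10 + A) = -20 - 2*A)
(101 + u(3, 1))² = (101 + (-20 - 2*3))² = (101 + (-20 - 6))² = (101 - 26)² = 75² = 5625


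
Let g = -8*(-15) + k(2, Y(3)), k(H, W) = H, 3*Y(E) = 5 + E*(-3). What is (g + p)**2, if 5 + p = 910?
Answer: 1054729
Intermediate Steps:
Y(E) = 5/3 - E (Y(E) = (5 + E*(-3))/3 = (5 - 3*E)/3 = 5/3 - E)
g = 122 (g = -8*(-15) + 2 = 120 + 2 = 122)
p = 905 (p = -5 + 910 = 905)
(g + p)**2 = (122 + 905)**2 = 1027**2 = 1054729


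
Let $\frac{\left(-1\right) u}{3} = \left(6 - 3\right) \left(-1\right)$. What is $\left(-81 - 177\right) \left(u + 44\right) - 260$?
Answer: $-13934$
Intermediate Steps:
$u = 9$ ($u = - 3 \left(6 - 3\right) \left(-1\right) = - 3 \cdot 3 \left(-1\right) = \left(-3\right) \left(-3\right) = 9$)
$\left(-81 - 177\right) \left(u + 44\right) - 260 = \left(-81 - 177\right) \left(9 + 44\right) - 260 = \left(-258\right) 53 - 260 = -13674 - 260 = -13934$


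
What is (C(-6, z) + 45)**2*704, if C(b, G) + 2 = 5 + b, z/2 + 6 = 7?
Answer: 1241856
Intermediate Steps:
z = 2 (z = -12 + 2*7 = -12 + 14 = 2)
C(b, G) = 3 + b (C(b, G) = -2 + (5 + b) = 3 + b)
(C(-6, z) + 45)**2*704 = ((3 - 6) + 45)**2*704 = (-3 + 45)**2*704 = 42**2*704 = 1764*704 = 1241856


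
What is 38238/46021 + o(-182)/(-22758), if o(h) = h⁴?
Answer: -25246671131246/523672959 ≈ -48211.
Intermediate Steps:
38238/46021 + o(-182)/(-22758) = 38238/46021 + (-182)⁴/(-22758) = 38238*(1/46021) + 1097199376*(-1/22758) = 38238/46021 - 548599688/11379 = -25246671131246/523672959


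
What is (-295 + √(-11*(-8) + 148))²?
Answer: 87261 - 1180*√59 ≈ 78197.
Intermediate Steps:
(-295 + √(-11*(-8) + 148))² = (-295 + √(88 + 148))² = (-295 + √236)² = (-295 + 2*√59)²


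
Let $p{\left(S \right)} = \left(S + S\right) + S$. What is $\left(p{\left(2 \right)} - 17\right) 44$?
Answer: $-484$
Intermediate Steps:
$p{\left(S \right)} = 3 S$ ($p{\left(S \right)} = 2 S + S = 3 S$)
$\left(p{\left(2 \right)} - 17\right) 44 = \left(3 \cdot 2 - 17\right) 44 = \left(6 - 17\right) 44 = \left(-11\right) 44 = -484$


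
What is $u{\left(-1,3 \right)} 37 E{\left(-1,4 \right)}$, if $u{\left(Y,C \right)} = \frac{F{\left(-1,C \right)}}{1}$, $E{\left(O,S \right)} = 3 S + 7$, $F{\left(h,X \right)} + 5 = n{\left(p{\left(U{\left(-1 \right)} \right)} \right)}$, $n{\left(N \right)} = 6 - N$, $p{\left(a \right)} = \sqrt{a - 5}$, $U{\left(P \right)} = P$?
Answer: $703 - 703 i \sqrt{6} \approx 703.0 - 1722.0 i$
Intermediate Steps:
$p{\left(a \right)} = \sqrt{-5 + a}$
$F{\left(h,X \right)} = 1 - i \sqrt{6}$ ($F{\left(h,X \right)} = -5 + \left(6 - \sqrt{-5 - 1}\right) = -5 + \left(6 - \sqrt{-6}\right) = -5 + \left(6 - i \sqrt{6}\right) = 1 - i \sqrt{6}$)
$E{\left(O,S \right)} = 7 + 3 S$
$u{\left(Y,C \right)} = 1 - i \sqrt{6}$ ($u{\left(Y,C \right)} = \frac{1 - i \sqrt{6}}{1} = \left(1 - i \sqrt{6}\right) 1 = 1 - i \sqrt{6}$)
$u{\left(-1,3 \right)} 37 E{\left(-1,4 \right)} = \left(1 - i \sqrt{6}\right) 37 \left(7 + 3 \cdot 4\right) = \left(37 - 37 i \sqrt{6}\right) \left(7 + 12\right) = \left(37 - 37 i \sqrt{6}\right) 19 = 703 - 703 i \sqrt{6}$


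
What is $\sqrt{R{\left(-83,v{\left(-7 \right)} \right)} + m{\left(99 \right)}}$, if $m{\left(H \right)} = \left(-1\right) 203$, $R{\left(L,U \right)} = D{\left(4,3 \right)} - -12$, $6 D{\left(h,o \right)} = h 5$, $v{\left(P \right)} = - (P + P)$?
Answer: $\frac{i \sqrt{1689}}{3} \approx 13.699 i$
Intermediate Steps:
$v{\left(P \right)} = - 2 P$
$D{\left(h,o \right)} = \frac{5 h}{6}$ ($D{\left(h,o \right)} = \frac{h 5}{6} = \frac{5 h}{6}$)
$R{\left(L,U \right)} = \frac{46}{3}$ ($R{\left(L,U \right)} = \frac{5}{6} \cdot 4 - -12 = \frac{10}{3} + 12 = \frac{46}{3}$)
$m{\left(H \right)} = -203$
$\sqrt{R{\left(-83,v{\left(-7 \right)} \right)} + m{\left(99 \right)}} = \sqrt{\frac{46}{3} - 203} = \sqrt{- \frac{563}{3}} = \frac{i \sqrt{1689}}{3}$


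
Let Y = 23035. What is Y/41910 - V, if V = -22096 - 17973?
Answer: 335862965/8382 ≈ 40070.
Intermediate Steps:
V = -40069
Y/41910 - V = 23035/41910 - 1*(-40069) = 23035*(1/41910) + 40069 = 4607/8382 + 40069 = 335862965/8382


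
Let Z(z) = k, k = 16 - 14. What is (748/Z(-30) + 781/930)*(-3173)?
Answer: -1106110973/930 ≈ -1.1894e+6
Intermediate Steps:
k = 2
Z(z) = 2
(748/Z(-30) + 781/930)*(-3173) = (748/2 + 781/930)*(-3173) = (748*(½) + 781*(1/930))*(-3173) = (374 + 781/930)*(-3173) = (348601/930)*(-3173) = -1106110973/930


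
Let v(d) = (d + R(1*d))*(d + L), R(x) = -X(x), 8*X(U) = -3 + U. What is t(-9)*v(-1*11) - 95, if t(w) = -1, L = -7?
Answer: -523/2 ≈ -261.50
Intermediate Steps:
X(U) = -3/8 + U/8 (X(U) = (-3 + U)/8 = -3/8 + U/8)
R(x) = 3/8 - x/8 (R(x) = -(-3/8 + x/8) = 3/8 - x/8)
v(d) = (-7 + d)*(3/8 + 7*d/8) (v(d) = (d + (3/8 - d/8))*(d - 7) = (d + (3/8 - d/8))*(-7 + d) = (3/8 + 7*d/8)*(-7 + d) = (-7 + d)*(3/8 + 7*d/8))
t(-9)*v(-1*11) - 95 = -(-21/8 - (-23)*11/4 + 7*(-1*11)²/8) - 95 = -(-21/8 - 23/4*(-11) + (7/8)*(-11)²) - 95 = -(-21/8 + 253/4 + (7/8)*121) - 95 = -(-21/8 + 253/4 + 847/8) - 95 = -1*333/2 - 95 = -333/2 - 95 = -523/2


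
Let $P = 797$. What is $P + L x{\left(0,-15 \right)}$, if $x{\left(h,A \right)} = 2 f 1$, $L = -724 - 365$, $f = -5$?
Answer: $11687$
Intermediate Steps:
$L = -1089$
$x{\left(h,A \right)} = -10$ ($x{\left(h,A \right)} = 2 \left(-5\right) 1 = \left(-10\right) 1 = -10$)
$P + L x{\left(0,-15 \right)} = 797 - -10890 = 797 + 10890 = 11687$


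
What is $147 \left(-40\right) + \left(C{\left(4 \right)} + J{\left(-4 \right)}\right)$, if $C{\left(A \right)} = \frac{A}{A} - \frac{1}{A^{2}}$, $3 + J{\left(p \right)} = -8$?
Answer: $- \frac{94241}{16} \approx -5890.1$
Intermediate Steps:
$J{\left(p \right)} = -11$ ($J{\left(p \right)} = -3 - 8 = -11$)
$C{\left(A \right)} = 1 - \frac{1}{A^{2}}$
$147 \left(-40\right) + \left(C{\left(4 \right)} + J{\left(-4 \right)}\right) = 147 \left(-40\right) + \left(\left(1 - \frac{1}{16}\right) - 11\right) = -5880 + \left(\left(1 - \frac{1}{16}\right) - 11\right) = -5880 + \left(\frac{15}{16} - 11\right) = -5880 - \frac{161}{16} = - \frac{94241}{16}$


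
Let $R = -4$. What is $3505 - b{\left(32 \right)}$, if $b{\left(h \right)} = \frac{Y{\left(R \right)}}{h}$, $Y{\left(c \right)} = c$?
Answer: $\frac{28041}{8} \approx 3505.1$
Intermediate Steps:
$b{\left(h \right)} = - \frac{4}{h}$
$3505 - b{\left(32 \right)} = 3505 - - \frac{4}{32} = 3505 - \left(-4\right) \frac{1}{32} = 3505 - - \frac{1}{8} = 3505 + \frac{1}{8} = \frac{28041}{8}$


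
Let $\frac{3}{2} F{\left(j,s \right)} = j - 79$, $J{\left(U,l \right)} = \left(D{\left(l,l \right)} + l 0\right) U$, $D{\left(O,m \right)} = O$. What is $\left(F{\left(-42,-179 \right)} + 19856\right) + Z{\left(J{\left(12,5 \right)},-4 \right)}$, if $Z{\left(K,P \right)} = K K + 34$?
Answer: $\frac{70228}{3} \approx 23409.0$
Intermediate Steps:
$J{\left(U,l \right)} = U l$ ($J{\left(U,l \right)} = \left(l + l 0\right) U = \left(l + 0\right) U = l U = U l$)
$F{\left(j,s \right)} = - \frac{158}{3} + \frac{2 j}{3}$ ($F{\left(j,s \right)} = \frac{2 \left(j - 79\right)}{3} = \frac{2 \left(-79 + j\right)}{3} = - \frac{158}{3} + \frac{2 j}{3}$)
$Z{\left(K,P \right)} = 34 + K^{2}$ ($Z{\left(K,P \right)} = K^{2} + 34 = 34 + K^{2}$)
$\left(F{\left(-42,-179 \right)} + 19856\right) + Z{\left(J{\left(12,5 \right)},-4 \right)} = \left(\left(- \frac{158}{3} + \frac{2}{3} \left(-42\right)\right) + 19856\right) + \left(34 + \left(12 \cdot 5\right)^{2}\right) = \left(\left(- \frac{158}{3} - 28\right) + 19856\right) + \left(34 + 60^{2}\right) = \left(- \frac{242}{3} + 19856\right) + \left(34 + 3600\right) = \frac{59326}{3} + 3634 = \frac{70228}{3}$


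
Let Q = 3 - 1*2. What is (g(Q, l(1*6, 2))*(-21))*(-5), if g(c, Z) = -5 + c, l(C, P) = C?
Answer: -420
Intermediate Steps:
Q = 1 (Q = 3 - 2 = 1)
(g(Q, l(1*6, 2))*(-21))*(-5) = ((-5 + 1)*(-21))*(-5) = -4*(-21)*(-5) = 84*(-5) = -420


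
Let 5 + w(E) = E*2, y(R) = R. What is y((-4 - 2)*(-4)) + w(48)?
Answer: 115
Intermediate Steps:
w(E) = -5 + 2*E (w(E) = -5 + E*2 = -5 + 2*E)
y((-4 - 2)*(-4)) + w(48) = (-4 - 2)*(-4) + (-5 + 2*48) = -6*(-4) + (-5 + 96) = 24 + 91 = 115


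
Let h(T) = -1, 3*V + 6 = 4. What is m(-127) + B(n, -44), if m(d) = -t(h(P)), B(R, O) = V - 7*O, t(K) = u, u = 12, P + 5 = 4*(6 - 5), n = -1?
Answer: 886/3 ≈ 295.33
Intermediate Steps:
V = -⅔ (V = -2 + (⅓)*4 = -2 + 4/3 = -⅔ ≈ -0.66667)
P = -1 (P = -5 + 4*(6 - 5) = -5 + 4*1 = -5 + 4 = -1)
t(K) = 12
B(R, O) = -⅔ - 7*O
m(d) = -12 (m(d) = -1*12 = -12)
m(-127) + B(n, -44) = -12 + (-⅔ - 7*(-44)) = -12 + (-⅔ + 308) = -12 + 922/3 = 886/3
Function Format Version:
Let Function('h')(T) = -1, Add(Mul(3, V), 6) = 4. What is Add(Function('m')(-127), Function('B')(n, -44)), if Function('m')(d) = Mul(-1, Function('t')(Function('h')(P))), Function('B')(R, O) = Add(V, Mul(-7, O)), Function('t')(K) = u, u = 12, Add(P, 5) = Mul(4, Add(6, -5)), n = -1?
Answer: Rational(886, 3) ≈ 295.33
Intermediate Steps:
V = Rational(-2, 3) (V = Add(-2, Mul(Rational(1, 3), 4)) = Add(-2, Rational(4, 3)) = Rational(-2, 3) ≈ -0.66667)
P = -1 (P = Add(-5, Mul(4, Add(6, -5))) = Add(-5, Mul(4, 1)) = Add(-5, 4) = -1)
Function('t')(K) = 12
Function('B')(R, O) = Add(Rational(-2, 3), Mul(-7, O))
Function('m')(d) = -12 (Function('m')(d) = Mul(-1, 12) = -12)
Add(Function('m')(-127), Function('B')(n, -44)) = Add(-12, Add(Rational(-2, 3), Mul(-7, -44))) = Add(-12, Add(Rational(-2, 3), 308)) = Add(-12, Rational(922, 3)) = Rational(886, 3)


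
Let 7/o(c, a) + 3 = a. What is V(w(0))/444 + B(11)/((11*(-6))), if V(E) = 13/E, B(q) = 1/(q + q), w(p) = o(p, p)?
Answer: -2489/188034 ≈ -0.013237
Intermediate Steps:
o(c, a) = 7/(-3 + a)
w(p) = 7/(-3 + p)
B(q) = 1/(2*q)
V(w(0))/444 + B(11)/((11*(-6))) = (13/((7/(-3 + 0))))/444 + ((½)/11)/((11*(-6))) = (13/((7/(-3))))*(1/444) + ((½)*(1/11))/(-66) = (13/((7*(-⅓))))*(1/444) + (1/22)*(-1/66) = (13/(-7/3))*(1/444) - 1/1452 = (13*(-3/7))*(1/444) - 1/1452 = -39/7*1/444 - 1/1452 = -13/1036 - 1/1452 = -2489/188034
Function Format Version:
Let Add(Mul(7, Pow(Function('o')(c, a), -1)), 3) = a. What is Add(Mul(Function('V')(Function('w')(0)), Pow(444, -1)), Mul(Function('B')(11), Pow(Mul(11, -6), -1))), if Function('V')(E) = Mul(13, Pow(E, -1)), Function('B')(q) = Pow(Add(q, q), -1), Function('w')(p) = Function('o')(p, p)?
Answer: Rational(-2489, 188034) ≈ -0.013237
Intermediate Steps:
Function('o')(c, a) = Mul(7, Pow(Add(-3, a), -1))
Function('w')(p) = Mul(7, Pow(Add(-3, p), -1))
Function('B')(q) = Mul(Rational(1, 2), Pow(q, -1)) (Function('B')(q) = Pow(Mul(2, q), -1) = Mul(Rational(1, 2), Pow(q, -1)))
Add(Mul(Function('V')(Function('w')(0)), Pow(444, -1)), Mul(Function('B')(11), Pow(Mul(11, -6), -1))) = Add(Mul(Mul(13, Pow(Mul(7, Pow(Add(-3, 0), -1)), -1)), Pow(444, -1)), Mul(Mul(Rational(1, 2), Pow(11, -1)), Pow(Mul(11, -6), -1))) = Add(Mul(Mul(13, Pow(Mul(7, Pow(-3, -1)), -1)), Rational(1, 444)), Mul(Mul(Rational(1, 2), Rational(1, 11)), Pow(-66, -1))) = Add(Mul(Mul(13, Pow(Mul(7, Rational(-1, 3)), -1)), Rational(1, 444)), Mul(Rational(1, 22), Rational(-1, 66))) = Add(Mul(Mul(13, Pow(Rational(-7, 3), -1)), Rational(1, 444)), Rational(-1, 1452)) = Add(Mul(Mul(13, Rational(-3, 7)), Rational(1, 444)), Rational(-1, 1452)) = Add(Mul(Rational(-39, 7), Rational(1, 444)), Rational(-1, 1452)) = Add(Rational(-13, 1036), Rational(-1, 1452)) = Rational(-2489, 188034)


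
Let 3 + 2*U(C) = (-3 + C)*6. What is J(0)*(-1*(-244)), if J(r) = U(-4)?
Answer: -5490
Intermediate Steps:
U(C) = -21/2 + 3*C (U(C) = -3/2 + ((-3 + C)*6)/2 = -3/2 + (-18 + 6*C)/2 = -3/2 + (-9 + 3*C) = -21/2 + 3*C)
J(r) = -45/2 (J(r) = -21/2 + 3*(-4) = -21/2 - 12 = -45/2)
J(0)*(-1*(-244)) = -(-45)*(-244)/2 = -45/2*244 = -5490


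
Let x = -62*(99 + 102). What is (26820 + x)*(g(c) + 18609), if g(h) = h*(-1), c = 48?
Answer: 266498838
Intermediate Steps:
x = -12462 (x = -62*201 = -12462)
g(h) = -h
(26820 + x)*(g(c) + 18609) = (26820 - 12462)*(-1*48 + 18609) = 14358*(-48 + 18609) = 14358*18561 = 266498838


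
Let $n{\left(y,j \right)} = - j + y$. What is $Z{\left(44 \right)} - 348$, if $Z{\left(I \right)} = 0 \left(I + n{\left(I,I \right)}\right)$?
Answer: $-348$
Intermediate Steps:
$n{\left(y,j \right)} = y - j$
$Z{\left(I \right)} = 0$ ($Z{\left(I \right)} = 0 \left(I + \left(I - I\right)\right) = 0 \left(I + 0\right) = 0 I = 0$)
$Z{\left(44 \right)} - 348 = 0 - 348 = -348$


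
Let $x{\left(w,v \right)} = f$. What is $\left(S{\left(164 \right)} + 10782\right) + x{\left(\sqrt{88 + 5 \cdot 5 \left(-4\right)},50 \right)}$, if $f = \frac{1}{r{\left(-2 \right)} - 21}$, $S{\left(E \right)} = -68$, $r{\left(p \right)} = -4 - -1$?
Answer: $\frac{257135}{24} \approx 10714.0$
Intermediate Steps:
$r{\left(p \right)} = -3$ ($r{\left(p \right)} = -4 + 1 = -3$)
$f = - \frac{1}{24}$ ($f = \frac{1}{-3 - 21} = \frac{1}{-24} = - \frac{1}{24} \approx -0.041667$)
$x{\left(w,v \right)} = - \frac{1}{24}$
$\left(S{\left(164 \right)} + 10782\right) + x{\left(\sqrt{88 + 5 \cdot 5 \left(-4\right)},50 \right)} = \left(-68 + 10782\right) - \frac{1}{24} = 10714 - \frac{1}{24} = \frac{257135}{24}$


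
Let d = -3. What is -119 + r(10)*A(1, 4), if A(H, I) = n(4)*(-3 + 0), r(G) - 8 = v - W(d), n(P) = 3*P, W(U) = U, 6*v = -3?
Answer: -497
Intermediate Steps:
v = -½ (v = (⅙)*(-3) = -½ ≈ -0.50000)
r(G) = 21/2 (r(G) = 8 + (-½ - 1*(-3)) = 8 + (-½ + 3) = 8 + 5/2 = 21/2)
A(H, I) = -36 (A(H, I) = (3*4)*(-3 + 0) = 12*(-3) = -36)
-119 + r(10)*A(1, 4) = -119 + (21/2)*(-36) = -119 - 378 = -497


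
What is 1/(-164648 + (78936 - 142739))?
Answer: -1/228451 ≈ -4.3773e-6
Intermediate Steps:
1/(-164648 + (78936 - 142739)) = 1/(-164648 - 63803) = 1/(-228451) = -1/228451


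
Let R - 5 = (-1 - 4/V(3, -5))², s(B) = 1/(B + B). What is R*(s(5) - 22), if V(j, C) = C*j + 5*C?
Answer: -127239/1000 ≈ -127.24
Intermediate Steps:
s(B) = 1/(2*B)
V(j, C) = 5*C + C*j
R = 581/100 (R = 5 + (-1 - 4*(-1/(5*(5 + 3))))² = 5 + (-1 - 4/((-5*8)))² = 5 + (-1 - 4/(-40))² = 5 + (-1 - 4*(-1/40))² = 5 + (-1 + ⅒)² = 5 + (-9/10)² = 5 + 81/100 = 581/100 ≈ 5.8100)
R*(s(5) - 22) = 581*((½)/5 - 22)/100 = 581*((½)*(⅕) - 22)/100 = 581*(⅒ - 22)/100 = (581/100)*(-219/10) = -127239/1000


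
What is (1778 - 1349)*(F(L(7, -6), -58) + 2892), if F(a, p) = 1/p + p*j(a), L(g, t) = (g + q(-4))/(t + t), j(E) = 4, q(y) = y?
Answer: 66185691/58 ≈ 1.1411e+6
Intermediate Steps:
L(g, t) = (-4 + g)/(2*t) (L(g, t) = (g - 4)/(t + t) = (-4 + g)/((2*t)) = (-4 + g)*(1/(2*t)) = (-4 + g)/(2*t))
F(a, p) = 1/p + 4*p (F(a, p) = 1/p + p*4 = 1/p + 4*p)
(1778 - 1349)*(F(L(7, -6), -58) + 2892) = (1778 - 1349)*((1/(-58) + 4*(-58)) + 2892) = 429*((-1/58 - 232) + 2892) = 429*(-13457/58 + 2892) = 429*(154279/58) = 66185691/58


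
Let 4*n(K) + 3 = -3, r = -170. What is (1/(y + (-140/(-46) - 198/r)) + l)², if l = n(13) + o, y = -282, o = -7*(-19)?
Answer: 20399528791032561/1179756579556 ≈ 17291.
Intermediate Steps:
n(K) = -3/2 (n(K) = -¾ + (¼)*(-3) = -¾ - ¾ = -3/2)
o = 133
l = 263/2 (l = -3/2 + 133 = 263/2 ≈ 131.50)
(1/(y + (-140/(-46) - 198/r)) + l)² = (1/(-282 + (-140/(-46) - 198/(-170))) + 263/2)² = (1/(-282 + (-140*(-1/46) - 198*(-1/170))) + 263/2)² = (1/(-282 + (70/23 + 99/85)) + 263/2)² = (1/(-282 + 8227/1955) + 263/2)² = (1/(-543083/1955) + 263/2)² = (-1955/543083 + 263/2)² = (142826919/1086166)² = 20399528791032561/1179756579556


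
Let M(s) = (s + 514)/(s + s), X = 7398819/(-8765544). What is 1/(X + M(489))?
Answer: 1428783672/259299275 ≈ 5.5102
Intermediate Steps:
X = -2466273/2921848 (X = 7398819*(-1/8765544) = -2466273/2921848 ≈ -0.84408)
M(s) = (514 + s)/(2*s) (M(s) = (514 + s)/((2*s)) = (514 + s)*(1/(2*s)) = (514 + s)/(2*s))
1/(X + M(489)) = 1/(-2466273/2921848 + (½)*(514 + 489)/489) = 1/(-2466273/2921848 + (½)*(1/489)*1003) = 1/(-2466273/2921848 + 1003/978) = 1/(259299275/1428783672) = 1428783672/259299275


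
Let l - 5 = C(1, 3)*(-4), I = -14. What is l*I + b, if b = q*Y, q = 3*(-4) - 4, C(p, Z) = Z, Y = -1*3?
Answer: 146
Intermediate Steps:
Y = -3
q = -16 (q = -12 - 4 = -16)
b = 48 (b = -16*(-3) = 48)
l = -7 (l = 5 + 3*(-4) = 5 - 12 = -7)
l*I + b = -7*(-14) + 48 = 98 + 48 = 146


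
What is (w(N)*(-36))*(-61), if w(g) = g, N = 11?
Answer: 24156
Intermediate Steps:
(w(N)*(-36))*(-61) = (11*(-36))*(-61) = -396*(-61) = 24156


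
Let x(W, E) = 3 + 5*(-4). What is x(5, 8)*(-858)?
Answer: 14586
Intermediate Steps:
x(W, E) = -17 (x(W, E) = 3 - 20 = -17)
x(5, 8)*(-858) = -17*(-858) = 14586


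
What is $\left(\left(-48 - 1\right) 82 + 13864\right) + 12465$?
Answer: $22311$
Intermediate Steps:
$\left(\left(-48 - 1\right) 82 + 13864\right) + 12465 = \left(\left(-49\right) 82 + 13864\right) + 12465 = \left(-4018 + 13864\right) + 12465 = 9846 + 12465 = 22311$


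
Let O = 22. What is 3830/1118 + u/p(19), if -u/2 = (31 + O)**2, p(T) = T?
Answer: -3104077/10621 ≈ -292.26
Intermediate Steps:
u = -5618 (u = -2*(31 + 22)**2 = -2*53**2 = -2*2809 = -5618)
3830/1118 + u/p(19) = 3830/1118 - 5618/19 = 3830*(1/1118) - 5618*1/19 = 1915/559 - 5618/19 = -3104077/10621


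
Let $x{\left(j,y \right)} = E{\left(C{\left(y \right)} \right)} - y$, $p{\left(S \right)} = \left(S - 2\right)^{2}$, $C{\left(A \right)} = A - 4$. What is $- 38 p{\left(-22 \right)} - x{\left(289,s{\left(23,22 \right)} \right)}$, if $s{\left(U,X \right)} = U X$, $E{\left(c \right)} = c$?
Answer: $-21884$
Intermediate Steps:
$C{\left(A \right)} = -4 + A$
$p{\left(S \right)} = \left(-2 + S\right)^{2}$
$x{\left(j,y \right)} = -4$ ($x{\left(j,y \right)} = \left(-4 + y\right) - y = -4$)
$- 38 p{\left(-22 \right)} - x{\left(289,s{\left(23,22 \right)} \right)} = - 38 \left(-2 - 22\right)^{2} - -4 = - 38 \left(-24\right)^{2} + 4 = \left(-38\right) 576 + 4 = -21888 + 4 = -21884$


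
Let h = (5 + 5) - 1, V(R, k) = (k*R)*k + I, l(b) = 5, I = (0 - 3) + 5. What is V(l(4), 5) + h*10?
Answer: 217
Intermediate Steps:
I = 2 (I = -3 + 5 = 2)
V(R, k) = 2 + R*k**2 (V(R, k) = (k*R)*k + 2 = (R*k)*k + 2 = R*k**2 + 2 = 2 + R*k**2)
h = 9 (h = 10 - 1 = 9)
V(l(4), 5) + h*10 = (2 + 5*5**2) + 9*10 = (2 + 5*25) + 90 = (2 + 125) + 90 = 127 + 90 = 217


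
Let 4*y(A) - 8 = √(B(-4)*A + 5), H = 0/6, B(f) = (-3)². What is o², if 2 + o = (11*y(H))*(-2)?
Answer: 9069/4 + 506*√5 ≈ 3398.7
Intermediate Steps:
B(f) = 9
H = 0 (H = 0*(⅙) = 0)
y(A) = 2 + √(5 + 9*A)/4 (y(A) = 2 + √(9*A + 5)/4 = 2 + √(5 + 9*A)/4)
o = -46 - 11*√5/2 (o = -2 + (11*(2 + √(5 + 9*0)/4))*(-2) = -2 + (11*(2 + √(5 + 0)/4))*(-2) = -2 + (11*(2 + √5/4))*(-2) = -2 + (22 + 11*√5/4)*(-2) = -2 + (-44 - 11*√5/2) = -46 - 11*√5/2 ≈ -58.298)
o² = (-46 - 11*√5/2)²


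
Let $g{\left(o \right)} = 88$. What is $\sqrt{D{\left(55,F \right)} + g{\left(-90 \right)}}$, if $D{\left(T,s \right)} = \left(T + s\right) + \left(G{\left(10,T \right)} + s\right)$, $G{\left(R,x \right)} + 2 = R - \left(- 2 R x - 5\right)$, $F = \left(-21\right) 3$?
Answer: $\sqrt{1130} \approx 33.615$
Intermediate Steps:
$F = -63$
$G{\left(R,x \right)} = 3 + R + 2 R x$ ($G{\left(R,x \right)} = -2 - \left(-5 - R + - 2 R x\right) = -2 - \left(-5 - R - 2 R x\right) = -2 + \left(R + \left(5 + 2 R x\right)\right) = -2 + \left(5 + R + 2 R x\right) = 3 + R + 2 R x$)
$D{\left(T,s \right)} = 13 + 2 s + 21 T$ ($D{\left(T,s \right)} = \left(T + s\right) + \left(\left(3 + 10 + 2 \cdot 10 T\right) + s\right) = \left(T + s\right) + \left(\left(3 + 10 + 20 T\right) + s\right) = \left(T + s\right) + \left(\left(13 + 20 T\right) + s\right) = \left(T + s\right) + \left(13 + s + 20 T\right) = 13 + 2 s + 21 T$)
$\sqrt{D{\left(55,F \right)} + g{\left(-90 \right)}} = \sqrt{\left(13 + 2 \left(-63\right) + 21 \cdot 55\right) + 88} = \sqrt{\left(13 - 126 + 1155\right) + 88} = \sqrt{1042 + 88} = \sqrt{1130}$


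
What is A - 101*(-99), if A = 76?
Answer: 10075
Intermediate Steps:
A - 101*(-99) = 76 - 101*(-99) = 76 + 9999 = 10075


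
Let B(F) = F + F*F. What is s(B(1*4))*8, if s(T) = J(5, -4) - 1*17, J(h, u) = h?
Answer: -96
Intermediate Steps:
B(F) = F + F²
s(T) = -12 (s(T) = 5 - 1*17 = 5 - 17 = -12)
s(B(1*4))*8 = -12*8 = -96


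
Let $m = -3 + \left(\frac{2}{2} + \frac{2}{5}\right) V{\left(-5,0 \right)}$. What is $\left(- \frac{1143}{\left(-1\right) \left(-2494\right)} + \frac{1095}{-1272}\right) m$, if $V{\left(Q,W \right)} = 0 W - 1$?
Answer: $\frac{7672181}{1321820} \approx 5.8043$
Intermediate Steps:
$V{\left(Q,W \right)} = -1$ ($V{\left(Q,W \right)} = 0 - 1 = -1$)
$m = - \frac{22}{5}$ ($m = -3 + \left(\frac{2}{2} + \frac{2}{5}\right) \left(-1\right) = -3 + \left(2 \cdot \frac{1}{2} + 2 \cdot \frac{1}{5}\right) \left(-1\right) = -3 + \left(1 + \frac{2}{5}\right) \left(-1\right) = -3 + \frac{7}{5} \left(-1\right) = -3 - \frac{7}{5} = - \frac{22}{5} \approx -4.4$)
$\left(- \frac{1143}{\left(-1\right) \left(-2494\right)} + \frac{1095}{-1272}\right) m = \left(- \frac{1143}{\left(-1\right) \left(-2494\right)} + \frac{1095}{-1272}\right) \left(- \frac{22}{5}\right) = \left(- \frac{1143}{2494} + 1095 \left(- \frac{1}{1272}\right)\right) \left(- \frac{22}{5}\right) = \left(\left(-1143\right) \frac{1}{2494} - \frac{365}{424}\right) \left(- \frac{22}{5}\right) = \left(- \frac{1143}{2494} - \frac{365}{424}\right) \left(- \frac{22}{5}\right) = \left(- \frac{697471}{528728}\right) \left(- \frac{22}{5}\right) = \frac{7672181}{1321820}$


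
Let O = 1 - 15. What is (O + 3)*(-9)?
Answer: 99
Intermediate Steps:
O = -14
(O + 3)*(-9) = (-14 + 3)*(-9) = -11*(-9) = 99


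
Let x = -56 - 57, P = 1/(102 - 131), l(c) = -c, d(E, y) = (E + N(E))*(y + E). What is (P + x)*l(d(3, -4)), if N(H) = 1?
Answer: -13112/29 ≈ -452.14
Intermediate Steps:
d(E, y) = (1 + E)*(E + y) (d(E, y) = (E + 1)*(y + E) = (1 + E)*(E + y))
P = -1/29 (P = 1/(-29) = -1/29 ≈ -0.034483)
x = -113
(P + x)*l(d(3, -4)) = (-1/29 - 113)*(-(3 - 4 + 3² + 3*(-4))) = -(-3278)*(3 - 4 + 9 - 12)/29 = -(-3278)*(-4)/29 = -3278/29*4 = -13112/29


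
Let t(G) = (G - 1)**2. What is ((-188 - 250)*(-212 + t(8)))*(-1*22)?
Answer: -1570668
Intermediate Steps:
t(G) = (-1 + G)**2
((-188 - 250)*(-212 + t(8)))*(-1*22) = ((-188 - 250)*(-212 + (-1 + 8)**2))*(-1*22) = -438*(-212 + 7**2)*(-22) = -438*(-212 + 49)*(-22) = -438*(-163)*(-22) = 71394*(-22) = -1570668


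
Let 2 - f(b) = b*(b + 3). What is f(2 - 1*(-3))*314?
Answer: -11932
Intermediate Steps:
f(b) = 2 - b*(3 + b) (f(b) = 2 - b*(b + 3) = 2 - b*(3 + b))
f(2 - 1*(-3))*314 = (2 - (2 - 1*(-3))² - 3*(2 - 1*(-3)))*314 = (2 - (2 + 3)² - 3*(2 + 3))*314 = (2 - 1*5² - 3*5)*314 = (2 - 1*25 - 15)*314 = (2 - 25 - 15)*314 = -38*314 = -11932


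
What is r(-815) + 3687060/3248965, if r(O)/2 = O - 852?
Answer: -2165672450/649793 ≈ -3332.9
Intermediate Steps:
r(O) = -1704 + 2*O (r(O) = 2*(O - 852) = 2*(-852 + O) = -1704 + 2*O)
r(-815) + 3687060/3248965 = (-1704 + 2*(-815)) + 3687060/3248965 = (-1704 - 1630) + 3687060*(1/3248965) = -3334 + 737412/649793 = -2165672450/649793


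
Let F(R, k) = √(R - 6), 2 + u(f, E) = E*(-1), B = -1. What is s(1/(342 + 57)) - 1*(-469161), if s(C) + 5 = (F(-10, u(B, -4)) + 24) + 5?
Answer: 469185 + 4*I ≈ 4.6919e+5 + 4.0*I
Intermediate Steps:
u(f, E) = -2 - E (u(f, E) = -2 + E*(-1) = -2 - E)
F(R, k) = √(-6 + R)
s(C) = 24 + 4*I (s(C) = -5 + ((√(-6 - 10) + 24) + 5) = -5 + ((√(-16) + 24) + 5) = -5 + ((4*I + 24) + 5) = -5 + ((24 + 4*I) + 5) = -5 + (29 + 4*I) = 24 + 4*I)
s(1/(342 + 57)) - 1*(-469161) = (24 + 4*I) - 1*(-469161) = (24 + 4*I) + 469161 = 469185 + 4*I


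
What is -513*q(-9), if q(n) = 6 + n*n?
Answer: -44631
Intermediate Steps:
q(n) = 6 + n**2
-513*q(-9) = -513*(6 + (-9)**2) = -513*(6 + 81) = -513*87 = -44631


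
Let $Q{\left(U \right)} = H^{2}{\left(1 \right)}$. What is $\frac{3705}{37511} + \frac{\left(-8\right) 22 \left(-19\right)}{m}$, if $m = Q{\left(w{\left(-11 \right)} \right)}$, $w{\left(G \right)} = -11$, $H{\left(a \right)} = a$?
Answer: $\frac{125440489}{37511} \approx 3344.1$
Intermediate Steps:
$Q{\left(U \right)} = 1$ ($Q{\left(U \right)} = 1^{2} = 1$)
$m = 1$
$\frac{3705}{37511} + \frac{\left(-8\right) 22 \left(-19\right)}{m} = \frac{3705}{37511} + \frac{\left(-8\right) 22 \left(-19\right)}{1} = 3705 \cdot \frac{1}{37511} + \left(-176\right) \left(-19\right) 1 = \frac{3705}{37511} + 3344 \cdot 1 = \frac{3705}{37511} + 3344 = \frac{125440489}{37511}$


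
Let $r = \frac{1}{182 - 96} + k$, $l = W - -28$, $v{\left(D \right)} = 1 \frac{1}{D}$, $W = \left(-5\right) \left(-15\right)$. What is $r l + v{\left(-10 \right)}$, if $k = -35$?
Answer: $- \frac{774839}{215} \approx -3603.9$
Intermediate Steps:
$W = 75$
$v{\left(D \right)} = \frac{1}{D}$
$l = 103$ ($l = 75 - -28 = 75 + 28 = 103$)
$r = - \frac{3009}{86}$ ($r = \frac{1}{182 - 96} - 35 = \frac{1}{86} - 35 = - \frac{3009}{86} \approx -34.988$)
$r l + v{\left(-10 \right)} = \left(- \frac{3009}{86}\right) 103 + \frac{1}{-10} = - \frac{309927}{86} - \frac{1}{10} = - \frac{774839}{215}$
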